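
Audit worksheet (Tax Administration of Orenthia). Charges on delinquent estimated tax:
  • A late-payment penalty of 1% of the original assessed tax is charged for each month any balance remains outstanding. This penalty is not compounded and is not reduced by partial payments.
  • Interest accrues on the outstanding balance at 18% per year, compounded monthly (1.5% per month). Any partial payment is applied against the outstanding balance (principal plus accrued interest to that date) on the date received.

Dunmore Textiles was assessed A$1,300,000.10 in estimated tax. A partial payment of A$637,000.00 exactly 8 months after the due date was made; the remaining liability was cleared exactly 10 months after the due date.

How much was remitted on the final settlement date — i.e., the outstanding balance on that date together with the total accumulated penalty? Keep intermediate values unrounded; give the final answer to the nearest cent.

A$982,449.87

Balance at month 8: A$1,300,000.1000 × (1 + 0.015)^8 = A$1,464,440.4752…
After A$637,000.00 payment: A$1,464,440.4752… − A$637,000.00 = A$827,440.4752…
Balance at month 10: A$827,440.4752… × (1 + 0.015)^2 = A$852,449.8636…
Penalty: 10 × 1% × A$1,300,000.10 = A$130,000.01
Final settlement = outstanding balance + penalty = A$852,449.8636… + A$130,000.01 = A$982,449.87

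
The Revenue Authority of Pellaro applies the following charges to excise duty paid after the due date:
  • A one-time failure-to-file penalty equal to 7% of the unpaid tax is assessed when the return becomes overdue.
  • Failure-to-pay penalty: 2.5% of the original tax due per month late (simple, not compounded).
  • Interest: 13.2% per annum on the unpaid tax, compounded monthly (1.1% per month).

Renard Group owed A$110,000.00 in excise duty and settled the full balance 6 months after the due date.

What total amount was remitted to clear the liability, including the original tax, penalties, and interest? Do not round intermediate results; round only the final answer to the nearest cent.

Failure-to-file penalty: 7% × A$110,000.00 = A$7,700.00
Failure-to-pay penalty: 6 × 2.5% × A$110,000.00 = A$16,500.00
Interest: A$110,000.00 × ((1 + 0.011)^6 − 1) = A$110,000.00 × 0.0678418… = A$7,462.6025…
Total = A$110,000.00 + A$24,200.0000 + A$7,462.6025… = A$141,662.60

A$141,662.60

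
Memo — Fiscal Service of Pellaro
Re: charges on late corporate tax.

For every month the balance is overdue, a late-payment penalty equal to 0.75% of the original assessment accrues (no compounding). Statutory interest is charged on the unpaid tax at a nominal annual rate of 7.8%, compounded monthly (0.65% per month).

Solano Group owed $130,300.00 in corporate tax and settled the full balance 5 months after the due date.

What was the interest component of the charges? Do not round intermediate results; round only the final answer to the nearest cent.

Interest: $130,300.00 × ((1 + 0.0065)^5 − 1) = $130,300.00 × 0.0329253… = $4,290.1608…

$4,290.16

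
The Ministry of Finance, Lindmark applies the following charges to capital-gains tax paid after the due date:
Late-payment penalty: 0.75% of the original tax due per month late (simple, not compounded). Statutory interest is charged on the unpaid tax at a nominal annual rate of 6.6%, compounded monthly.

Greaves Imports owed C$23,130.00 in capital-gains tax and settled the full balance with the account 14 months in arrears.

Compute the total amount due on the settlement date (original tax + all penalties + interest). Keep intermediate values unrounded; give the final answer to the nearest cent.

Late-payment penalty = 0.75% × C$23,130.00 × 14 mo = C$2,428.65
Interest (6.6%/yr ÷ 12 = 0.55%/month): C$23,130.00 × ((1 + 0.0055)^14 − 1) = C$1,846.1033…
Total = C$23,130.00 + C$2,428.6500 + C$1,846.1033… = C$27,404.75

C$27,404.75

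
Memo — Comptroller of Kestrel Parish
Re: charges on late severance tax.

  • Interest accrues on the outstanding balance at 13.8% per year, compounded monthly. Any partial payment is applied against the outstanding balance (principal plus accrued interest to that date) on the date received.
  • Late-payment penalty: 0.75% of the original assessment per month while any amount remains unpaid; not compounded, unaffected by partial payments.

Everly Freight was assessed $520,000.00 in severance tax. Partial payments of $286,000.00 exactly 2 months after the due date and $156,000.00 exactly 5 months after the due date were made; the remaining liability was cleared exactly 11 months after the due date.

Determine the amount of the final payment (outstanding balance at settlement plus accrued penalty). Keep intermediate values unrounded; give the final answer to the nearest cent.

$148,517.82

Monthly rate = 13.8% ÷ 12 = 1.15%
Balance at month 2: $520,000.0000 × (1 + 0.0115)^2 = $532,028.7700
After $286,000.00 payment: $532,028.7700 − $286,000.00 = $246,028.7700
Balance at month 5: $246,028.7700 × (1 + 0.0115)^3 = $254,614.7487…
After $156,000.00 payment: $254,614.7487… − $156,000.00 = $98,614.7487…
Balance at month 11: $98,614.7487… × (1 + 0.0115)^6 = $105,617.8189…
Penalty: 11 × 0.75% × $520,000.00 = $42,900.00
Final settlement = outstanding balance + penalty = $105,617.8189… + $42,900.00 = $148,517.82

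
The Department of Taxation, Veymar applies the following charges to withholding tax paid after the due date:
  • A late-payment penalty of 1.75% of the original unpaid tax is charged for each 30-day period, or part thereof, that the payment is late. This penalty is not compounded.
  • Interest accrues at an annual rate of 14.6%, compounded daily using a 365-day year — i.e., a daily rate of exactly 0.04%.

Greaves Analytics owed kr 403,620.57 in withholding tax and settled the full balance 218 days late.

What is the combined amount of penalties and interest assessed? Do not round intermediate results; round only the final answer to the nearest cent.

kr 93,275.04

Penalty periods: ⌈218/30⌉ = 8; penalty = 8 × 1.75% × kr 403,620.57 = kr 56,506.88…
Interest: kr 403,620.57 × ((1 + 0.0004)^218 − 1) = kr 403,620.57 × 0.09109586… = kr 36,768.1618…
Penalties + interest = kr 56,506.8798 + kr 36,768.1618… = kr 93,275.04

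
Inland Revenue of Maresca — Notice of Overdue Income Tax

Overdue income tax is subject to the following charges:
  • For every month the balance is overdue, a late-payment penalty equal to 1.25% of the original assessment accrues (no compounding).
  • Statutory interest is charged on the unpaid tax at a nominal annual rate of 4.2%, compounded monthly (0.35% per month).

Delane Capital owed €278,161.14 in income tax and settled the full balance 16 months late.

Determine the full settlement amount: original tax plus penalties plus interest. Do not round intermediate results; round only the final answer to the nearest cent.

€349,786.04

Late-payment penalty: 16 × 1.25% × €278,161.14 = €55,632.23…
Interest: €278,161.14 × ((1 + 0.0035)^16 − 1) = €278,161.14 × 0.0574943… = €15,992.6760…
Total = €278,161.14 + €55,632.2280 + €15,992.6760… = €349,786.04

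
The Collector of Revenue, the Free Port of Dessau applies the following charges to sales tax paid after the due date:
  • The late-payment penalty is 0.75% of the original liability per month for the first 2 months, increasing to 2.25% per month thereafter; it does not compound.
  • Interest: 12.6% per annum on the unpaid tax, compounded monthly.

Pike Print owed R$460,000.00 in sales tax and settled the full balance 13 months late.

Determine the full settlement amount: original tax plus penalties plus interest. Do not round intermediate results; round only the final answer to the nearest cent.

Penalty, months 1–2: 2 × 0.75% × R$460,000.00 = R$6,900.00
Penalty, months 3–13: 11 × 2.25% × R$460,000.00 = R$113,850.00
Interest (12.6%/yr ÷ 12 = 1.05%/month): R$460,000.00 × ((1 + 0.0105)^13 − 1) = R$66,902.1416…
Total = R$460,000.00 + R$120,750.0000 + R$66,902.1416… = R$647,652.14

R$647,652.14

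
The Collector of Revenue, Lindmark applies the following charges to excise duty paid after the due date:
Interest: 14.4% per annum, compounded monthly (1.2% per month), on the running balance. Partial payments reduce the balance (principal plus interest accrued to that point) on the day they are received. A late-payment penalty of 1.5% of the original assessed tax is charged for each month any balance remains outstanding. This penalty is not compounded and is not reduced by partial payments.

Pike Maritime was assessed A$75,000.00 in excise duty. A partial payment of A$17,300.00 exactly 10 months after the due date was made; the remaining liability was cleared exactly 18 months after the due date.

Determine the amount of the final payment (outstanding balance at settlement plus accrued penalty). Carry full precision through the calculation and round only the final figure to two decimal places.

Balance at month 10: A$75,000.0000 × (1 + 0.012)^10 = A$84,501.8833…
After A$17,300.00 payment: A$84,501.8833… − A$17,300.00 = A$67,201.8833…
Balance at month 18: A$67,201.8833… × (1 + 0.012)^8 = A$73,930.8236…
Penalty: 18 × 1.5% × A$75,000.00 = A$20,250.00
Final settlement = outstanding balance + penalty = A$73,930.8236… + A$20,250.00 = A$94,180.82

A$94,180.82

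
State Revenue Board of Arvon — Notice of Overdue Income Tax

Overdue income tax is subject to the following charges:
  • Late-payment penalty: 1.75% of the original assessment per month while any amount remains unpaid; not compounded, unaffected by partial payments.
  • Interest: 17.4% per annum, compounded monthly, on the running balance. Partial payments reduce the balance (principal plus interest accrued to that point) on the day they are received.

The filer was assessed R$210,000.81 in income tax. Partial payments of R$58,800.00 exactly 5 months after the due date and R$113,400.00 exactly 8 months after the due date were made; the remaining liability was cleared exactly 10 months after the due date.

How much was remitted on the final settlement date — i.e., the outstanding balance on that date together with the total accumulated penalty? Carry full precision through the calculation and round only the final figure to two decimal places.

R$99,365.87

Monthly rate = 17.4% ÷ 12 = 1.45%
Balance at month 5: R$210,000.8100 × (1 + 0.0145)^5 = R$225,673.8441…
After R$58,800.00 payment: R$225,673.8441… − R$58,800.00 = R$166,873.8441…
Balance at month 8: R$166,873.8441… × (1 + 0.0145)^3 = R$174,238.6207…
After R$113,400.00 payment: R$174,238.6207… − R$113,400.00 = R$60,838.6207…
Balance at month 10: R$60,838.6207… × (1 + 0.0145)^2 = R$62,615.7321…
Penalty: 10 × 1.75% × R$210,000.81 = R$36,750.14…
Final settlement = outstanding balance + penalty = R$62,615.7321… + R$36,750.14… = R$99,365.87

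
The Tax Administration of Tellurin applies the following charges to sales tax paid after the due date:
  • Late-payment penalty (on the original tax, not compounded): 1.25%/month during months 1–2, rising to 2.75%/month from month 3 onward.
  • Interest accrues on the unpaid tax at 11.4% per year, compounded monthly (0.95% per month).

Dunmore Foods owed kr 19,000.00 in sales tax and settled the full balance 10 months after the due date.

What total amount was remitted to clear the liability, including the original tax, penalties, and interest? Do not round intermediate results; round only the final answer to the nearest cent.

kr 25,539.15

Penalty, months 1–2: 2 × 1.25% × kr 19,000.00 = kr 475.00
Penalty, months 3–10: 8 × 2.75% × kr 19,000.00 = kr 4,180.00
Interest: kr 19,000.00 × ((1 + 0.0095)^10 − 1) = kr 19,000.00 × 0.0991659… = kr 1,884.1514…
Total = kr 19,000.00 + kr 4,655.0000 + kr 1,884.1514… = kr 25,539.15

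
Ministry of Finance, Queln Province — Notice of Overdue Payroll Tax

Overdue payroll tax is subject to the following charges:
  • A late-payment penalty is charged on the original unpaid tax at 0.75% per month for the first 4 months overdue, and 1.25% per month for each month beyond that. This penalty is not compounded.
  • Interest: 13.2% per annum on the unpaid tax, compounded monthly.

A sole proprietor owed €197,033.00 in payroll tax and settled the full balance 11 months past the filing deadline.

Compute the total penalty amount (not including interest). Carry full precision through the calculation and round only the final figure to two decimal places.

Penalty, months 1–4: 4 × 0.75% × €197,033.00 = €5,910.99
Penalty, months 5–11: 7 × 1.25% × €197,033.00 = €17,240.39…
Total penalty = €5,910.99 + €17,240.39… = €23,151.38

€23,151.38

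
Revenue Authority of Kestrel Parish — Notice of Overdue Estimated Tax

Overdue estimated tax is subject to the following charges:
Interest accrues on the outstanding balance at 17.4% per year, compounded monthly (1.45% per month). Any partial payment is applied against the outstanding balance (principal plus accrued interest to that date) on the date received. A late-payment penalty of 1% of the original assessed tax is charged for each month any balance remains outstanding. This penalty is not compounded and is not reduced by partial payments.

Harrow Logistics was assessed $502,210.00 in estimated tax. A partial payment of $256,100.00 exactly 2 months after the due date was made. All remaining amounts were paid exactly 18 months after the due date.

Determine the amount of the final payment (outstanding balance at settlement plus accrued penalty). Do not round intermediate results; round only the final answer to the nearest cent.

$418,724.78

Balance at month 2: $502,210.0000 × (1 + 0.0145)^2 = $516,879.6797…
After $256,100.00 payment: $516,879.6797… − $256,100.00 = $260,779.6797…
Balance at month 18: $260,779.6797… × (1 + 0.0145)^16 = $328,326.9780…
Penalty: 18 × 1% × $502,210.00 = $90,397.80
Final settlement = outstanding balance + penalty = $328,326.9780… + $90,397.80 = $418,724.78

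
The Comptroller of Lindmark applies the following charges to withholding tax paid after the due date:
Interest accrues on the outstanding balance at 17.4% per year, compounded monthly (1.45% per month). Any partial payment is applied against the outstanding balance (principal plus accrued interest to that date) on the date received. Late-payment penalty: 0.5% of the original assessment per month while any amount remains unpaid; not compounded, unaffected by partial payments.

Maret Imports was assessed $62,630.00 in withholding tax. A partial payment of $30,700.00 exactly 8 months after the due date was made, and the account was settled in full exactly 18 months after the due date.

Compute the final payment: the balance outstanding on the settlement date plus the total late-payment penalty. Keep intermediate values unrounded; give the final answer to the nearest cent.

$51,338.98

Balance at month 8: $62,630.0000 × (1 + 0.0145)^8 = $70,274.6713…
After $30,700.00 payment: $70,274.6713… − $30,700.00 = $39,574.6713…
Balance at month 18: $39,574.6713… × (1 + 0.0145)^10 = $45,702.2761…
Penalty: 18 × 0.5% × $62,630.00 = $5,636.70
Final settlement = outstanding balance + penalty = $45,702.2761… + $5,636.70 = $51,338.98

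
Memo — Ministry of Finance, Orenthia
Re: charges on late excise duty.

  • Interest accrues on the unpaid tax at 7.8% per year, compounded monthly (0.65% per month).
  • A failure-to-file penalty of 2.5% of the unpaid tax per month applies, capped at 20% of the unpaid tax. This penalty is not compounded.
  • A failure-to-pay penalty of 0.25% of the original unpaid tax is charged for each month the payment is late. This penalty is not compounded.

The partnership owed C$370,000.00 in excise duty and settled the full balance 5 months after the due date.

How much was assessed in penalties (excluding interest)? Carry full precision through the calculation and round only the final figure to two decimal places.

Failure-to-file: 5 × 2.5% × C$370,000.00 = C$46,250.00 (under the 20% cap)
Failure-to-pay penalty = 0.25% × C$370,000.00 × 5 mo = C$4,625.00
Total penalty = C$46,250.00 + C$4,625.00 = C$50,875.00

C$50,875.00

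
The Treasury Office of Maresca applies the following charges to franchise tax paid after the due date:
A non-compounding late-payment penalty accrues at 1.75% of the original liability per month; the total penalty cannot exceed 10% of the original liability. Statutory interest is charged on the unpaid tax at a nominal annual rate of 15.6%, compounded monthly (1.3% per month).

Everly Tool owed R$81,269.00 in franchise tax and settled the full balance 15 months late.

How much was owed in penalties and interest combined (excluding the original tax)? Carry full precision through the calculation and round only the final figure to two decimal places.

R$25,500.97

Penalty (uncapped): 15 × 1.75% × R$81,269.00 = R$21,333.11…; cap = 10% × R$81,269.00 = R$8,126.90 → penalty = R$8,126.90
Interest: R$81,269.00 × ((1 + 0.013)^15 − 1) = R$81,269.00 × 0.2137848… = R$17,374.0737…
Penalties + interest = R$8,126.9000 + R$17,374.0737… = R$25,500.97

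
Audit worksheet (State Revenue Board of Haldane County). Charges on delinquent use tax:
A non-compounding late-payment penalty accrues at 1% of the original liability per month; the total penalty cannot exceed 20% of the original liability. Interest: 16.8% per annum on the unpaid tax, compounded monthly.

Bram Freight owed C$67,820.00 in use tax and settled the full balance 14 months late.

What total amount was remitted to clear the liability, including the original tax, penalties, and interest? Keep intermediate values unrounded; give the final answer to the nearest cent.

Penalty: 14 × 1% × C$67,820.00 = C$9,494.80 (below the 20% cap of C$13,564.00)
Interest (16.8%/yr ÷ 12 = 1.4%/month): C$67,820.00 × ((1 + 0.014)^14 − 1) = C$14,572.7798…
Total = C$67,820.00 + C$9,494.8000 + C$14,572.7798… = C$91,887.58

C$91,887.58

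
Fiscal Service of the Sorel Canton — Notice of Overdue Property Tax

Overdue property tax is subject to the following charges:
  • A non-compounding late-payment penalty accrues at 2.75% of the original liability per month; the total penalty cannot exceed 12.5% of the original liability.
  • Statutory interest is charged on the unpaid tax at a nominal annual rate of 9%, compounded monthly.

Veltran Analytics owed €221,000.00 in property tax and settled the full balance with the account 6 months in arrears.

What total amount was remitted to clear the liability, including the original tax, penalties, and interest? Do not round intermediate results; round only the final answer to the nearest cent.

Penalty (uncapped): 6 × 2.75% × €221,000.00 = €36,465.00; cap = 12.5% × €221,000.00 = €27,625.00 → penalty = €27,625.00
Interest (9%/yr ÷ 12 = 0.75%/month): €221,000.00 × ((1 + 0.0075)^6 − 1) = €10,133.3440…
Total = €221,000.00 + €27,625.0000 + €10,133.3440… = €258,758.34

€258,758.34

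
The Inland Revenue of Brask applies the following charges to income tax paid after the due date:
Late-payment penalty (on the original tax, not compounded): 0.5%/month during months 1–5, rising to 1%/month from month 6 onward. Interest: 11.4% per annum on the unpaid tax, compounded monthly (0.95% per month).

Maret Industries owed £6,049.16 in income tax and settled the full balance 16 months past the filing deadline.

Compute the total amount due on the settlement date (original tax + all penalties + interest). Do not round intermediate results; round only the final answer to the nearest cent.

Penalty, months 1–5: 5 × 0.5% × £6,049.16 = £151.23…
Penalty, months 6–16: 11 × 1% × £6,049.16 = £665.41…
Interest: £6,049.16 × ((1 + 0.0095)^16 − 1) = £6,049.16 × 0.1633253… = £987.9809…
Total = £6,049.16 + £816.6366 + £987.9809… = £7,853.78

£7,853.78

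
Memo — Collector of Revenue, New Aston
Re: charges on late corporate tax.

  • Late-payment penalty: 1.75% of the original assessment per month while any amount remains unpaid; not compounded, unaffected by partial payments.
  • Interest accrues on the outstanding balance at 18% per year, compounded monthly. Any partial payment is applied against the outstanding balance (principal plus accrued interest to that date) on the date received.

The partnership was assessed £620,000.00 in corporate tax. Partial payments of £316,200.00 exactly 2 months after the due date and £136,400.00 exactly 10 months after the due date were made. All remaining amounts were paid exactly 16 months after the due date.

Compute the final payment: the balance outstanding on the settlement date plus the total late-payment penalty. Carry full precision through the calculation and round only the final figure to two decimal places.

Monthly rate = 18% ÷ 12 = 1.5%
Balance at month 2: £620,000.0000 × (1 + 0.015)^2 = £638,739.5000
After £316,200.00 payment: £638,739.5000 − £316,200.00 = £322,539.5000
Balance at month 10: £322,539.5000 × (1 + 0.015)^8 = £363,338.3556…
After £136,400.00 payment: £363,338.3556… − £136,400.00 = £226,938.3556…
Balance at month 16: £226,938.3556… × (1 + 0.015)^6 = £248,144.2163…
Penalty: 16 × 1.75% × £620,000.00 = £173,600.00
Final settlement = outstanding balance + penalty = £248,144.2163… + £173,600.00 = £421,744.22

£421,744.22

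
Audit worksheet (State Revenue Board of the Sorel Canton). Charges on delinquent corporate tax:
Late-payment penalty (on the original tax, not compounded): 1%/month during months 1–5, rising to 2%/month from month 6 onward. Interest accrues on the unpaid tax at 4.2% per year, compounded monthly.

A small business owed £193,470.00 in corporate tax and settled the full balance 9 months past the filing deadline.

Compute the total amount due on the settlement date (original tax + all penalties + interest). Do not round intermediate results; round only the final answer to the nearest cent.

Penalty, months 1–5: 5 × 1% × £193,470.00 = £9,673.50
Penalty, months 6–9: 4 × 2% × £193,470.00 = £15,477.60
Interest (4.2%/yr ÷ 12 = 0.35%/month): £193,470.00 × ((1 + 0.0035)^9 − 1) = £6,180.3257…
Total = £193,470.00 + £25,151.1000 + £6,180.3257… = £224,801.43

£224,801.43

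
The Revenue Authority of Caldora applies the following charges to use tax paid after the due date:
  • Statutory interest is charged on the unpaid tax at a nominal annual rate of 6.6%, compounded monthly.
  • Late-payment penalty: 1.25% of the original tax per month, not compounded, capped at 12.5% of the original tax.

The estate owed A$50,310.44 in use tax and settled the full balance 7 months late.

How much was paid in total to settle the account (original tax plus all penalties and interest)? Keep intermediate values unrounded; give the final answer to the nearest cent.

A$56,681.81

Penalty: 7 × 1.25% × A$50,310.44 = A$4,402.16… (below the 12.5% cap of A$6,288.81…)
Interest (6.6%/yr ÷ 12 = 0.55%/month): A$50,310.44 × ((1 + 0.0055)^7 − 1) = A$1,969.2062…
Total = A$50,310.44 + A$4,402.1635 + A$1,969.2062… = A$56,681.81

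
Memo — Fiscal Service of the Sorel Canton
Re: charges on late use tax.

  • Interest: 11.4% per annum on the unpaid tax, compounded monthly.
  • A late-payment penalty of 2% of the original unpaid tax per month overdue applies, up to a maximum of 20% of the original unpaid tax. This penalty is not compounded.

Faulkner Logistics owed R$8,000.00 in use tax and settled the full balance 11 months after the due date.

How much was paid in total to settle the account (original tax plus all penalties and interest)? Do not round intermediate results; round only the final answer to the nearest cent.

R$10,476.86

Penalty (uncapped): 11 × 2% × R$8,000.00 = R$1,760.00; cap = 20% × R$8,000.00 = R$1,600.00 → penalty = R$1,600.00
Interest (11.4%/yr ÷ 12 = 0.95%/month): R$8,000.00 × ((1 + 0.0095)^11 − 1) = R$876.8635…
Total = R$8,000.00 + R$1,600.0000 + R$876.8635… = R$10,476.86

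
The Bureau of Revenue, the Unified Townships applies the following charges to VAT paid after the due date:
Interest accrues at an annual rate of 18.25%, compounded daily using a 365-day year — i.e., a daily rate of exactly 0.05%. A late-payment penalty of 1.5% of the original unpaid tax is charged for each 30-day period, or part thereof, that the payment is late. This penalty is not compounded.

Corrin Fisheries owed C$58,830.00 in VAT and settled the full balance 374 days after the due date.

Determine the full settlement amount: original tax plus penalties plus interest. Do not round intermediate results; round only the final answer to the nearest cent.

C$82,395.59

Penalty periods: ⌈374/30⌉ = 13; penalty = 13 × 1.5% × C$58,830.00 = C$11,471.85
Interest: C$58,830.00 × ((1 + 0.0005)^374 − 1) = C$58,830.00 × 0.20557094… = C$12,093.7385…
Total = C$58,830.00 + C$11,471.8500 + C$12,093.7385… = C$82,395.59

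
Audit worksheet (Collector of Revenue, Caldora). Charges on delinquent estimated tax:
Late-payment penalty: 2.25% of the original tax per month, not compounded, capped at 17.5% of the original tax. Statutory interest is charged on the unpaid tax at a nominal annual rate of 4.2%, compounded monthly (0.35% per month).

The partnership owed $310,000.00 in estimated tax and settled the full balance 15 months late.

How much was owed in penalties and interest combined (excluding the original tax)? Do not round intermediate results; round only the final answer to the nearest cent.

Penalty (uncapped): 15 × 2.25% × $310,000.00 = $104,625.00; cap = 17.5% × $310,000.00 = $54,250.00 → penalty = $54,250.00
Interest: $310,000.00 × ((1 + 0.0035)^15 − 1) = $310,000.00 × 0.0538060… = $16,679.8490…
Penalties + interest = $54,250.0000 + $16,679.8490… = $70,929.85

$70,929.85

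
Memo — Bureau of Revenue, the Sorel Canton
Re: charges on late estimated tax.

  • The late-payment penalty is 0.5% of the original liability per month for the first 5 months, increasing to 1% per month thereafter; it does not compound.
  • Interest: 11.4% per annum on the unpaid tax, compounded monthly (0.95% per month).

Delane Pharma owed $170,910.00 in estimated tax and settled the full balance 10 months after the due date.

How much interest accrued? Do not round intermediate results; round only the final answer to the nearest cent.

$16,948.44

Interest: $170,910.00 × ((1 + 0.0095)^10 − 1) = $170,910.00 × 0.0991659… = $16,948.4380…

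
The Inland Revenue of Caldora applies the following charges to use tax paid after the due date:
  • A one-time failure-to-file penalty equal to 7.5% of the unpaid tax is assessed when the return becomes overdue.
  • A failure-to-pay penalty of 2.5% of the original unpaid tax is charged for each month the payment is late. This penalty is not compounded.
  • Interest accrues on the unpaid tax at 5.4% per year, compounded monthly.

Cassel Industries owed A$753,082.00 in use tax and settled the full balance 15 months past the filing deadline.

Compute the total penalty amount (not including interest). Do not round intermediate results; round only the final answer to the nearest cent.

A$338,886.90

Failure-to-file penalty: 7.5% × A$753,082.00 = A$56,481.15
Failure-to-pay penalty = 2.5% × A$753,082.00 × 15 mo = A$282,405.75
Total penalty = A$56,481.15 + A$282,405.75 = A$338,886.90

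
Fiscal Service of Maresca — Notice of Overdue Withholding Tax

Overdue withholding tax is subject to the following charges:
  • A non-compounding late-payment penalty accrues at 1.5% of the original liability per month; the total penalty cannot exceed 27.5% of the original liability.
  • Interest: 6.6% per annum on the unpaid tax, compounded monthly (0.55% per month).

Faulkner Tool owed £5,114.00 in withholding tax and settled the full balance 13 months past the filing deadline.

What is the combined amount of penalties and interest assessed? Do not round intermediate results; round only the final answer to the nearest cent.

Penalty: 13 × 1.5% × £5,114.00 = £997.23 (below the 27.5% cap of £1,406.35)
Interest: £5,114.00 × ((1 + 0.0055)^13 − 1) = £5,114.00 × 0.0739077… = £377.9642…
Penalties + interest = £997.2300 + £377.9642… = £1,375.19

£1,375.19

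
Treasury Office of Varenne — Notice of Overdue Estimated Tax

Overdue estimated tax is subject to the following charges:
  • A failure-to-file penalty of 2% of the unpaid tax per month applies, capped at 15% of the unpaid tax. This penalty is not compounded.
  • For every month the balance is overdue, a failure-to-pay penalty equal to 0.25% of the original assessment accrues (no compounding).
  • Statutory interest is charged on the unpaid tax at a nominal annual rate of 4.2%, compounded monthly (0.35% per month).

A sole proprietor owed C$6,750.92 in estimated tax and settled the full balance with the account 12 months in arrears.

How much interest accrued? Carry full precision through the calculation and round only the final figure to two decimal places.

Interest: C$6,750.92 × ((1 + 0.0035)^12 − 1) = C$6,750.92 × 0.0428180… = C$289.0609…

C$289.06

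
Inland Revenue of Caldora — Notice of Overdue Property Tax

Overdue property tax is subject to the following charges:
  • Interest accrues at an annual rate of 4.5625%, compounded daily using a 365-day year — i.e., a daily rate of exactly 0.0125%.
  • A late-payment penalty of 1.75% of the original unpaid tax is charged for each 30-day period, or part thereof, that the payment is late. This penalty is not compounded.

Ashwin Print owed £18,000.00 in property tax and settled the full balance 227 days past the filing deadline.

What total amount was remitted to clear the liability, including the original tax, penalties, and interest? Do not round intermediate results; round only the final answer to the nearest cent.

Penalty periods: ⌈227/30⌉ = 8; penalty = 8 × 1.75% × £18,000.00 = £2,520.00
Interest: £18,000.00 × ((1 + 0.000125)^227 − 1) = £18,000.00 × 0.02877958… = £518.0325…
Total = £18,000.00 + £2,520.0000 + £518.0325… = £21,038.03

£21,038.03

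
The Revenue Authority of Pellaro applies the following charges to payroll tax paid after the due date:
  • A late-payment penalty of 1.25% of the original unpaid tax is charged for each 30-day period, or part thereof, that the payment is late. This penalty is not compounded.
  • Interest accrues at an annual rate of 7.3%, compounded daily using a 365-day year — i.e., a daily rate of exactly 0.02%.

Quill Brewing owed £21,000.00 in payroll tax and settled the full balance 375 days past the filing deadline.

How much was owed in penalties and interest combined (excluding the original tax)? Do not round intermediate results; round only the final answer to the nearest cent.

Penalty periods: ⌈375/30⌉ = 13; penalty = 13 × 1.25% × £21,000.00 = £3,412.50
Interest: £21,000.00 × ((1 + 0.0002)^375 − 1) = £21,000.00 × 0.07787607… = £1,635.3974…
Penalties + interest = £3,412.5000 + £1,635.3974… = £5,047.90

£5,047.90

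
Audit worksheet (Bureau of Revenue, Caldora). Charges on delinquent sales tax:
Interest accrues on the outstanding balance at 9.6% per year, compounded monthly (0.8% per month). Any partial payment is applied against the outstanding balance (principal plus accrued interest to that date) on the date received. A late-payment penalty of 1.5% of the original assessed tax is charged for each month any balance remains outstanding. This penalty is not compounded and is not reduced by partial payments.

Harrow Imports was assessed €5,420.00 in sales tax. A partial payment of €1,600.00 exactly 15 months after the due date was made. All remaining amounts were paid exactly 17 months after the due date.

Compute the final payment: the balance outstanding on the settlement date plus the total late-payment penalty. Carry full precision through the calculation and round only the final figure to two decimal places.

Balance at month 15: €5,420.0000 × (1 + 0.008)^15 = €6,108.1159…
After €1,600.00 payment: €6,108.1159… − €1,600.00 = €4,508.1159…
Balance at month 17: €4,508.1159… × (1 + 0.008)^2 = €4,580.5343…
Penalty: 17 × 1.5% × €5,420.00 = €1,382.10
Final settlement = outstanding balance + penalty = €4,580.5343… + €1,382.10 = €5,962.63

€5,962.63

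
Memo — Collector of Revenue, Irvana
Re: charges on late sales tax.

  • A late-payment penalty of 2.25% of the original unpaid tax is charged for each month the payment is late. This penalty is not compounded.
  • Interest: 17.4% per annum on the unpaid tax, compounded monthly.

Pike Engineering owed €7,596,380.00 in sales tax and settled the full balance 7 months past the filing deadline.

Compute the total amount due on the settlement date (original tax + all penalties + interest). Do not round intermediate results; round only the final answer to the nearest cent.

Late-payment penalty: 7 × 2.25% × €7,596,380.00 = €1,196,429.85
Interest (17.4%/yr ÷ 12 = 1.45%/month): €7,596,380.00 × ((1 + 0.0145)^7 − 1) = €805,394.8905…
Total = €7,596,380.00 + €1,196,429.8500 + €805,394.8905… = €9,598,204.74

€9,598,204.74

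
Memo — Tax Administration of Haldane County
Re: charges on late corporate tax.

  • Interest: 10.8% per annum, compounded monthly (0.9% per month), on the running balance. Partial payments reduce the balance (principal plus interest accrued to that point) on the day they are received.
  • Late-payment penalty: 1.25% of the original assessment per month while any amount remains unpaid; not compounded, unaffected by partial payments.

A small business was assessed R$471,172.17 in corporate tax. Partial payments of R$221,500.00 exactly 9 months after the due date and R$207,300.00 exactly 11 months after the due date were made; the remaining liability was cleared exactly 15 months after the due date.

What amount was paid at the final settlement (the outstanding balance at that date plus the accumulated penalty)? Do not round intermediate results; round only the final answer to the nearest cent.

Balance at month 9: R$471,172.1700 × (1 + 0.009)^9 = R$510,740.2996…
After R$221,500.00 payment: R$510,740.2996… − R$221,500.00 = R$289,240.2996…
Balance at month 11: R$289,240.2996… × (1 + 0.009)^2 = R$294,470.0534…
After R$207,300.00 payment: R$294,470.0534… − R$207,300.00 = R$87,170.0534…
Balance at month 15: R$87,170.0534… × (1 + 0.009)^4 = R$90,350.7947…
Penalty: 15 × 1.25% × R$471,172.17 = R$88,344.78…
Final settlement = outstanding balance + penalty = R$90,350.7947… + R$88,344.78… = R$178,695.58

R$178,695.58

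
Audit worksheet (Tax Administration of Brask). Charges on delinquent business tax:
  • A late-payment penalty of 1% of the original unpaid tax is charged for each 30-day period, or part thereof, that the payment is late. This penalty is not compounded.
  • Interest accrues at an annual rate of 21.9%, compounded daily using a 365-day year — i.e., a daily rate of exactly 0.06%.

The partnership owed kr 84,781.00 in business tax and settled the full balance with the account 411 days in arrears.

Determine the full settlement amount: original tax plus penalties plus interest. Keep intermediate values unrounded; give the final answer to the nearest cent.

kr 120,352.78

Penalty periods: ⌈411/30⌉ = 14; penalty = 14 × 1% × kr 84,781.00 = kr 11,869.34
Interest: kr 84,781.00 × ((1 + 0.0006)^411 − 1) = kr 84,781.00 × 0.27957252… = kr 23,702.4374…
Total = kr 84,781.00 + kr 11,869.3400 + kr 23,702.4374… = kr 120,352.78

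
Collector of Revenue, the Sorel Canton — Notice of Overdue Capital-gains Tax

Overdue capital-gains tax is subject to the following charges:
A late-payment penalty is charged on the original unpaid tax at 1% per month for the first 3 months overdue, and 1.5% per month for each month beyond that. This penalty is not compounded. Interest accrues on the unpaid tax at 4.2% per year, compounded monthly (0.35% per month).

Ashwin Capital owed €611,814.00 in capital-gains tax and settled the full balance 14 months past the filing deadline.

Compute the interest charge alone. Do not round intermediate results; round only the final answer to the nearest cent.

Interest: €611,814.00 × ((1 + 0.0035)^14 − 1) = €611,814.00 × 0.0501305… = €30,670.5465…

€30,670.55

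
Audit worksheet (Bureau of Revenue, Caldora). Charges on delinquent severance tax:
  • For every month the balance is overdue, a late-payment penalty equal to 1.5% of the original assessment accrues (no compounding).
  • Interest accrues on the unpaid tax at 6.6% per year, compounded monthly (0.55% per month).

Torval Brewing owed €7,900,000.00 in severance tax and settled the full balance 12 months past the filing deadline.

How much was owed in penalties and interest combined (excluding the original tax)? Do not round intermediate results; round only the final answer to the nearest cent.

€1,959,465.12

Late-payment penalty: 12 × 1.5% × €7,900,000.00 = €1,422,000.00
Interest: €7,900,000.00 × ((1 + 0.0055)^12 − 1) = €7,900,000.00 × 0.0680336… = €537,465.1198…
Penalties + interest = €1,422,000.0000 + €537,465.1198… = €1,959,465.12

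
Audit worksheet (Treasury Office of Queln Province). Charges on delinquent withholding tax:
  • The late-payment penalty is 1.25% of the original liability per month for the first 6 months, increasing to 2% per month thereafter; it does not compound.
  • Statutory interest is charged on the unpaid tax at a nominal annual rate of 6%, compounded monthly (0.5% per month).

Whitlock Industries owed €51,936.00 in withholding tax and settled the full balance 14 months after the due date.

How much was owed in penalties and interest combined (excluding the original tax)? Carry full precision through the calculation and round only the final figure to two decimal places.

Penalty, months 1–6: 6 × 1.25% × €51,936.00 = €3,895.20
Penalty, months 7–14: 8 × 2% × €51,936.00 = €8,309.76
Interest: €51,936.00 × ((1 + 0.005)^14 − 1) = €51,936.00 × 0.0723211… = €3,756.0703…
Penalties + interest = €12,204.9600 + €3,756.0703… = €15,961.03

€15,961.03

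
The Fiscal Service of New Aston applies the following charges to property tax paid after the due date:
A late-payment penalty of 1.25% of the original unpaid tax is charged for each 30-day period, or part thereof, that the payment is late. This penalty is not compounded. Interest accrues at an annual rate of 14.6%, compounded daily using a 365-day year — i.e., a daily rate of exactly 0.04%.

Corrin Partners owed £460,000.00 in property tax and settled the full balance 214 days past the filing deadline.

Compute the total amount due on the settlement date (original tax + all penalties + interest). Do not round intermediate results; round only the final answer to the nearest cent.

£547,101.85

Penalty periods: ⌈214/30⌉ = 8; penalty = 8 × 1.25% × £460,000.00 = £46,000.00
Interest: £460,000.00 × ((1 + 0.0004)^214 − 1) = £460,000.00 × 0.08935185… = £41,101.8501…
Total = £460,000.00 + £46,000.0000 + £41,101.8501… = £547,101.85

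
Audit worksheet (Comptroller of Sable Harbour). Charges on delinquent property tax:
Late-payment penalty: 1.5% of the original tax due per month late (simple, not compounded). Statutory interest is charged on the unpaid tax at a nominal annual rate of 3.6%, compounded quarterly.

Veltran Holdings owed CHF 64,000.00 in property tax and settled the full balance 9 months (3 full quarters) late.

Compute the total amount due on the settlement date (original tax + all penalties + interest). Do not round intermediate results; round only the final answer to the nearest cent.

Late-payment penalty = 1.5% × CHF 64,000.00 × 9 mo = CHF 8,640.00
Interest (3.6%/yr ÷ 4 = 0.9%/quarter): CHF 64,000.00 × ((1 + 0.009)^3 − 1) = CHF 1,743.5987…
Total = CHF 64,000.00 + CHF 8,640.0000 + CHF 1,743.5987… = CHF 74,383.60

CHF 74,383.60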